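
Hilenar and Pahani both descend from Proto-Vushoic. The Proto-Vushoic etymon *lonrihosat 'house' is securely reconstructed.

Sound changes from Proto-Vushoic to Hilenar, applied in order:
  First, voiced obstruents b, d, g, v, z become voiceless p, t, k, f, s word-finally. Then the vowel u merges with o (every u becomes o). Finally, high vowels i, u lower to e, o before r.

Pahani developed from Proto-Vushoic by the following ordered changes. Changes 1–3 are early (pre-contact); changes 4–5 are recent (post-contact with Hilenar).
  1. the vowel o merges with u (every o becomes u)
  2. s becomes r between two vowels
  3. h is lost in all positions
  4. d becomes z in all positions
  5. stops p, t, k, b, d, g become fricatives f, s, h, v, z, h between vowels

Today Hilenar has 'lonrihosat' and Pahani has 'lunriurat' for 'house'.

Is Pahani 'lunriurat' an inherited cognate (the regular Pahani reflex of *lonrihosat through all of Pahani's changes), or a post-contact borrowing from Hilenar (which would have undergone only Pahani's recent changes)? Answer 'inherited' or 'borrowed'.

inherited

If inherited, *lonrihosat would pass through all of Pahani's changes:
Pahani: *lonrihosat
  lonrihosat → lunrihusat   [vowel merger]
  lunrihusat → lunrihurat   [rhotacism]
  lunrihurat → lunriurat   [h-loss]
  lunriurat (rule 4 does not apply)
  lunriurat (rule 5 does not apply)
  giving Pahani lunriurat.
If borrowed from Hilenar 'lonrihosat' after the early changes, it would undergo only the recent ones:
  rule 4 (unconditioned shift): no change (lonrihosat)
  rule 5 (intervocalic lenition): no change (lonrihosat)
  ⇒ as a loan: lonrihosat
Pahani 'lunriurat' matches the inherited outcome exactly, so it is an inherited cognate, not a loan.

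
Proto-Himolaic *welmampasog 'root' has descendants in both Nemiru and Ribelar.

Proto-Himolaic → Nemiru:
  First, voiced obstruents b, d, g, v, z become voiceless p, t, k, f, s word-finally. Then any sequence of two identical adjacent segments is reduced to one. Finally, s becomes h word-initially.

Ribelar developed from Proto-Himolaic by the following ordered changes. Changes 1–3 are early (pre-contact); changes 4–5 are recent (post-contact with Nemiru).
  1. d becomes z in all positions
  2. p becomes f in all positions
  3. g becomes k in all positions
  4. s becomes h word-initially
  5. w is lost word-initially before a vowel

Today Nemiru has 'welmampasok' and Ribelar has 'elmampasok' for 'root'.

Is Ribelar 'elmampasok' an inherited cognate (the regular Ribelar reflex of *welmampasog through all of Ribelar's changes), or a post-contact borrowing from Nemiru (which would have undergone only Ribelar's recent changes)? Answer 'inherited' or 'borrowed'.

borrowed

If inherited, *welmampasog would pass through all of Ribelar's changes:
Ribelar: *welmampasog > welmamfasog > welmamfasok > elmamfasok  (by unconditioned shift, unconditioned shift, glide loss)
If borrowed from Nemiru 'welmampasok' after the early changes, it would undergo only the recent ones:
  rule 4 (debuccalisation): no change (welmampasok)
  rule 5 (glide loss): welmampasok → elmampasok
  ⇒ as a loan: elmampasok
Ribelar 'elmampasok' matches the loan outcome 'elmampasok', not the inherited 'elmamfasok' — it skipped the early Ribelar changes, so it was borrowed from Nemiru.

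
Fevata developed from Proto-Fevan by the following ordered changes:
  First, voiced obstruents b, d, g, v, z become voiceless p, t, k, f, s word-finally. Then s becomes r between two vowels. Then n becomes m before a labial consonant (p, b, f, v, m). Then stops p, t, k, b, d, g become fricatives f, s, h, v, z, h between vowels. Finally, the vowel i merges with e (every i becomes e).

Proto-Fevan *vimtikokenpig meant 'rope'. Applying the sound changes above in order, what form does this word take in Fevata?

vemtehohempek

Fevata: *vimtikokenpig
  vimtikokenpig → vimtikokenpik   [final devoicing]
  vimtikokenpik (rule 2 does not apply)
  vimtikokenpik → vimtikokempik   [nasal place assimilation]
  vimtikokempik → vimtihohempik   [intervocalic lenition]
  vimtihohempik → vemtehohempek   [vowel merger]
  giving Fevata vemtehohempek.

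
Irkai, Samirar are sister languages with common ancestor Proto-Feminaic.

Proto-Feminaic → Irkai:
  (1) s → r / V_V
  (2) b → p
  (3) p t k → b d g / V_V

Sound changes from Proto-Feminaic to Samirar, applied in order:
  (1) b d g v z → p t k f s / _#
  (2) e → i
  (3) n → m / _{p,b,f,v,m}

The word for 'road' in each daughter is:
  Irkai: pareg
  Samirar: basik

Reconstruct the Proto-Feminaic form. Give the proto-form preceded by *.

*baseg

Position 5: Irkai has g, Samirar has k. Taking the neighbouring segments as reconstructed: Irkai g can only go back to *g; Samirar k could go back to *k or *g — the one source consistent with every daughter is *g.
Position 3: Irkai has r, Samirar has s. Taking the neighbouring segments as reconstructed: Irkai r could go back to *s or *r; Samirar s can only go back to *s — the one source consistent with every daughter is *s.
Position 1: Irkai has p, Samirar has b. Samirar preserves b here (none of its changes turn any other segment into b), so the proto-segment is *b.
This points to *baseg. Verify forward in each daughter:
Irkai: *baseg > bareg > pareg  (by rhotacism, unconditioned shift)
Samirar: *baseg > basek > basik  (by final devoicing, vowel merger)
Only *baseg yields all of Irkai pareg, Samirar basik.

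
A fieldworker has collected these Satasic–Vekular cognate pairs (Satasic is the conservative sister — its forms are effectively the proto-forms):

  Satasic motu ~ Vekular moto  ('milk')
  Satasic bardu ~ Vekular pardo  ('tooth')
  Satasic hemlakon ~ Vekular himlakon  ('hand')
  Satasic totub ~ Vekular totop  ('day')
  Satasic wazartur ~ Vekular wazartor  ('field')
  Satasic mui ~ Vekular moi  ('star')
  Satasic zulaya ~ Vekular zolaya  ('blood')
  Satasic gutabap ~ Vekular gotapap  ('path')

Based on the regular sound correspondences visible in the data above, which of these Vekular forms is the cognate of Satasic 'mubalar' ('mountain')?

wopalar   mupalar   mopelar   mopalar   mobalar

mopalar

totub ~ totop — Satasic u corresponds to Vekular o after a consonant, before a labial obstruent.
gutabap ~ gotapap — Satasic b corresponds to Vekular p between vowels (before a back vowel).
Applying these to Satasic 'mubalar':
  mubalar → mobalar   (u→o after a consonant, before a labial obstruent)
  mobalar → mopalar   (b→p between vowels (before a back vowel))
So the Vekular cognate is 'mopalar'.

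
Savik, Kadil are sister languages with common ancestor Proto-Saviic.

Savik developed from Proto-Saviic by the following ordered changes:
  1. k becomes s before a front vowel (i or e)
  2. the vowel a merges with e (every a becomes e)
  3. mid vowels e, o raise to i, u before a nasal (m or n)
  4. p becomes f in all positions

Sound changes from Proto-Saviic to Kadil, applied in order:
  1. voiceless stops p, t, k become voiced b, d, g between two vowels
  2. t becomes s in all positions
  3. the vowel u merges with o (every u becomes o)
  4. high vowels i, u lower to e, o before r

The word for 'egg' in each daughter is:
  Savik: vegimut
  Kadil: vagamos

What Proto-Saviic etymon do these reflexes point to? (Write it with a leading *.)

*vagamut

Position 2: Savik has e, Kadil has a. Kadil preserves a here (none of its changes turn any other segment into a), so the proto-segment is *a.
Position 7: Savik has t, Kadil has s. Savik preserves t here (none of its changes turn any other segment into t), so the proto-segment is *t.
Position 6: Savik has u, Kadil has o. Taking the neighbouring segments as reconstructed: Savik u can only go back to *u; Kadil o could go back to *o or *u — the one source consistent with every daughter is *u.
Continuing position by position gives *vagamut; check it forward:
Savik: *vagamut > vegemut > vegimut  (by vowel merger, pre-nasal raising)
Kadil: start from *vagamut.
  rule 1: no change — vagamut
  rule 2 (unconditioned shift): vagamut → vagamus
  rule 3 (vowel merger): vagamus → vagamos
  rule 4: no change — vagamos
  ⇒ Kadil vagamos
No other proto-form is consistent with every reflex, so the reconstruction is *vagamut.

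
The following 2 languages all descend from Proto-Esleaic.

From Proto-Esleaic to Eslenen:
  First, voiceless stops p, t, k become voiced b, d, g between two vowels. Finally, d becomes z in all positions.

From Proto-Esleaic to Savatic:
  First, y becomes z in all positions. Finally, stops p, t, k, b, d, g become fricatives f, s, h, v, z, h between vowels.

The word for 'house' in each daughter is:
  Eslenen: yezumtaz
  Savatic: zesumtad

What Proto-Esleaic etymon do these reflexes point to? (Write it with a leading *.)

Position 3: Eslenen has z, Savatic has s. Taking the neighbouring segments as reconstructed: Eslenen z could go back to *t or *d or *z; Savatic s could go back to *t or *s — the one source consistent with every daughter is *t.
Position 8: Eslenen has z, Savatic has d. Savatic preserves d here (none of its changes turn any other segment into d), so the proto-segment is *d.
Position 1: Eslenen has y, Savatic has z. Eslenen preserves y here (none of its changes turn any other segment into y), so the proto-segment is *y.
Continuing position by position gives *yetumtad; check it forward:
Eslenen: *yetumtad > yedumtad > yezumtaz  (by intervocalic voicing, unconditioned shift)
Savatic: *yetumtad
  yetumtad → zetumtad   [unconditioned shift]
  zetumtad → zesumtad   [intervocalic lenition]
  giving Savatic zesumtad.
*yetumtad is the unique common source.

*yetumtad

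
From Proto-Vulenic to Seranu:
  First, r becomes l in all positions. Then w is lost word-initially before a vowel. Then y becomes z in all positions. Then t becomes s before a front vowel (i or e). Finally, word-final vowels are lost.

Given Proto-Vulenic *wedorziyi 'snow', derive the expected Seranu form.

edolziz

Seranu: *wedorziyi > wedolziyi > edolziyi > edolzizi > edolziz  (by unconditioned shift, glide loss, unconditioned shift, apocope)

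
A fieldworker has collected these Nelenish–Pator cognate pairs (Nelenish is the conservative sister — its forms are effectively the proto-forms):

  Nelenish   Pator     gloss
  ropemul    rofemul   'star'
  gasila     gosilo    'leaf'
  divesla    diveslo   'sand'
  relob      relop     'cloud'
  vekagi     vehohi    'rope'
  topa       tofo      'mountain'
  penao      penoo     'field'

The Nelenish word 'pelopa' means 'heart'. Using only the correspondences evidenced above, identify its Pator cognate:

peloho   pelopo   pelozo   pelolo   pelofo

topa ~ tofo — Nelenish p corresponds to Pator f between vowels (before a back vowel).
gasila ~ gosilo, divesla ~ diveslo — Nelenish a corresponds to Pator o word-finally.
Applying these to Nelenish 'pelopa':
  pelopa → pelofa   (p→f between vowels (before a back vowel))
  pelofa → pelofo   (a→o word-finally)
So the Pator cognate is 'pelofo'.

pelofo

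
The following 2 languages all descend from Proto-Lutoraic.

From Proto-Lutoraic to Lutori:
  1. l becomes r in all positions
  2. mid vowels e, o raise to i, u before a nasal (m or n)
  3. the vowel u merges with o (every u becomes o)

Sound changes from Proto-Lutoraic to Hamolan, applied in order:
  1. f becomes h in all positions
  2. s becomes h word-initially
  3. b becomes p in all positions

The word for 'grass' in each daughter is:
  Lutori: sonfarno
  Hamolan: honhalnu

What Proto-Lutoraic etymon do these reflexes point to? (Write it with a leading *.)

Position 6: Lutori has r, Hamolan has l. Hamolan preserves l here (none of its changes turn any other segment into l), so the proto-segment is *l.
Position 4: Lutori has f, Hamolan has h. Lutori preserves f here (none of its changes turn any other segment into f), so the proto-segment is *f.
Position 1: Lutori has s, Hamolan has h. Lutori preserves s here (none of its changes turn any other segment into s), so the proto-segment is *s.
Verify the candidate proto-form against each daughter:
Lutori: *sonfalnu > sonfarnu > sunfarnu > sonfarno  (by unconditioned shift, pre-nasal raising, vowel merger)
Hamolan: start from *sonfalnu.
  rule 1 (unconditioned shift): sonfalnu → sonhalnu
  rule 2 (debuccalisation): sonhalnu → honhalnu
  rule 3: no change — honhalnu
  ⇒ Hamolan honhalnu
Only *sonfalnu yields all of Lutori sonfarno, Hamolan honhalnu.

*sonfalnu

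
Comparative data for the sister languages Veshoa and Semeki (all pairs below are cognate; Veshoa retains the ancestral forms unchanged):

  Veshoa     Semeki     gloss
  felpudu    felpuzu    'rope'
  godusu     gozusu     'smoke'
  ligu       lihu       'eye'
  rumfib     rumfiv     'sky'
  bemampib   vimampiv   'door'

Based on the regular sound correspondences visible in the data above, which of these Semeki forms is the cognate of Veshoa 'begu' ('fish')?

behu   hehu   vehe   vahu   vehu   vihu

bemampib ~ vimampiv — Veshoa b corresponds to Semeki v word-initially before a front vowel.
ligu ~ lihu — Veshoa g corresponds to Semeki h between vowels (before a back vowel).
Applying these to Veshoa 'begu':
  begu → vegu   (b→v word-initially before a front vowel)
  vegu → vehu   (g→h between vowels (before a back vowel))
So the Semeki cognate is 'vehu'.

vehu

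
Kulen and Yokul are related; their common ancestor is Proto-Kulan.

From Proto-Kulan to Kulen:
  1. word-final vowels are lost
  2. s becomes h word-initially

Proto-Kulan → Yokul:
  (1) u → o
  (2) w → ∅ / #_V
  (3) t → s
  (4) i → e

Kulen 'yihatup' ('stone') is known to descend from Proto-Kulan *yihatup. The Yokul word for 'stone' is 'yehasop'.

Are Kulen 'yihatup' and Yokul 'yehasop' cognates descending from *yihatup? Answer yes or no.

Derive the expected Yokul reflex of *yihatup:
Yokul: *yihatup > yihatop > yihasop > yehasop  (by vowel merger, unconditioned shift, vowel merger)
Yokul 'yehasop' matches the regular reflex exactly, so the pair is cognate.

yes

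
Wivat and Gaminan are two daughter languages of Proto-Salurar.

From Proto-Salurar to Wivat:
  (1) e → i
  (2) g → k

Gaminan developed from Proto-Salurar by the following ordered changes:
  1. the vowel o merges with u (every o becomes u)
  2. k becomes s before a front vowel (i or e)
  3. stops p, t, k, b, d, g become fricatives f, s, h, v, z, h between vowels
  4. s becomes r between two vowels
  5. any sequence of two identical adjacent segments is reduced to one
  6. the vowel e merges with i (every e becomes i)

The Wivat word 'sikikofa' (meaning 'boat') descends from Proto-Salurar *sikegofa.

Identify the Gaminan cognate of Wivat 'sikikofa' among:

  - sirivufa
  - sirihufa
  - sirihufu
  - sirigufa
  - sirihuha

Gaminan: *sikegofa > sikegufa > sisegufa > sisehufa > sirehufa > sirihufa  (by vowel merger, palatalisation, intervocalic lenition, rhotacism, vowel merger)
The other candidates each miss or misapply at least one Gaminan change.

sirihufa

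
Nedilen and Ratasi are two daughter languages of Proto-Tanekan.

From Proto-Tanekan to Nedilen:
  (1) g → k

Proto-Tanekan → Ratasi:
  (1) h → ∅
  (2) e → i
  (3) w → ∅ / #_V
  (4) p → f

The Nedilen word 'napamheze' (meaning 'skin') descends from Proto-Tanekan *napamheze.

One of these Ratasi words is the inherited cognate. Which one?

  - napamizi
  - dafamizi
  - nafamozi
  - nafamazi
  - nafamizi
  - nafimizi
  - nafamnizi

nafamizi

Ratasi: start from *napamheze.
  rule 1 (h-loss): napamheze → napameze
  rule 2 (vowel merger): napameze → napamizi
  rule 3: no change — napamizi
  rule 4 (unconditioned shift): napamizi → nafamizi
  ⇒ Ratasi nafamizi
Only 'nafamizi' matches the regular Ratasi development of *napamheze.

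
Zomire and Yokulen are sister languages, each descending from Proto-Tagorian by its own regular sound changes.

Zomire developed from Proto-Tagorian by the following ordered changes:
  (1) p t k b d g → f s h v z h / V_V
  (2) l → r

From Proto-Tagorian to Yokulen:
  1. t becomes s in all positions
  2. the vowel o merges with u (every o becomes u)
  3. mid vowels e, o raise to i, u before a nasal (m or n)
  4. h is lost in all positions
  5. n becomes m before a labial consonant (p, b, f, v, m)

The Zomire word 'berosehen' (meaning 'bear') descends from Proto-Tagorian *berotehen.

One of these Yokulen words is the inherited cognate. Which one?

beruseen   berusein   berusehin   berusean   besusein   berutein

berusein

Yokulen: *berotehen
  berotehen → berosehen   [unconditioned shift]
  berosehen → berusehen   [vowel merger]
  berusehen → berusehin   [pre-nasal raising]
  berusehin → berusein   [h-loss]
  berusein (rule 5 does not apply)
  giving Yokulen berusein.
The other candidates each miss or misapply at least one Yokulen change.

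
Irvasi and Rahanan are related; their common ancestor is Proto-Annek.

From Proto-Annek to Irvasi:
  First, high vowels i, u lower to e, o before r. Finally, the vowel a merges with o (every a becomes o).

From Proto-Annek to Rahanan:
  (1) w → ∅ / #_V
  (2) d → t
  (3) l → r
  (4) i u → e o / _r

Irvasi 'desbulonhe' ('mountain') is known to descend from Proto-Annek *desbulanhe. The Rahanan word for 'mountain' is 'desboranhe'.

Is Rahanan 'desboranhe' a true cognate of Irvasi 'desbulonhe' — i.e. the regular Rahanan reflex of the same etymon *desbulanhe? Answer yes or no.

no

Derive the expected Rahanan reflex of *desbulanhe:
Rahanan: *desbulanhe > tesbulanhe > tesburanhe > tesboranhe  (by unconditioned shift, unconditioned shift, pre-rhotic lowering)
The regular Rahanan reflex would be 'tesboranhe', but the attested form is 'desboranhe'. The correspondence is irregular, so they are not cognates (the Rahanan form has a different source).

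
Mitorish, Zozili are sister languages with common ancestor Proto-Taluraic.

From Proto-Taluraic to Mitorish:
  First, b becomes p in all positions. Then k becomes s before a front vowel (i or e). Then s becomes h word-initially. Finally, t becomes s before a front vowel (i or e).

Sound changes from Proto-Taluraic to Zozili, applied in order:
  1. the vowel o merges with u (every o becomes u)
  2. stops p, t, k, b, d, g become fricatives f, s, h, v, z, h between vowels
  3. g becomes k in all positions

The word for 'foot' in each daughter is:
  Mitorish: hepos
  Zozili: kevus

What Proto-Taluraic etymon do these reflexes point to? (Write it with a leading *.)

Position 1: Mitorish has h, Zozili has k. Taking the neighbouring segments as reconstructed: Mitorish h could go back to *k or *s or *h; Zozili k could go back to *k or *g — the one source consistent with every daughter is *k.
Position 4: Mitorish has o, Zozili has u. Mitorish preserves o here (none of its changes turn any other segment into o), so the proto-segment is *o.
Position 3: Mitorish has p, Zozili has v. Taking the neighbouring segments as reconstructed: Mitorish p could go back to *p or *b; Zozili v could go back to *b or *v — the one source consistent with every daughter is *b.
Verify the candidate proto-form against each daughter:
Mitorish: start from *kebos.
  rule 1 (unconditioned shift): kebos → kepos
  rule 2 (palatalisation): kepos → sepos
  rule 3 (debuccalisation): sepos → hepos
  rule 4: no change — hepos
  ⇒ Mitorish hepos
Zozili: start from *kebos.
  rule 1 (vowel merger): kebos → kebus
  rule 2 (intervocalic lenition): kebus → kevus
  rule 3: no change — kevus
  ⇒ Zozili kevus
No other proto-form is consistent with every reflex, so the reconstruction is *kebos.

*kebos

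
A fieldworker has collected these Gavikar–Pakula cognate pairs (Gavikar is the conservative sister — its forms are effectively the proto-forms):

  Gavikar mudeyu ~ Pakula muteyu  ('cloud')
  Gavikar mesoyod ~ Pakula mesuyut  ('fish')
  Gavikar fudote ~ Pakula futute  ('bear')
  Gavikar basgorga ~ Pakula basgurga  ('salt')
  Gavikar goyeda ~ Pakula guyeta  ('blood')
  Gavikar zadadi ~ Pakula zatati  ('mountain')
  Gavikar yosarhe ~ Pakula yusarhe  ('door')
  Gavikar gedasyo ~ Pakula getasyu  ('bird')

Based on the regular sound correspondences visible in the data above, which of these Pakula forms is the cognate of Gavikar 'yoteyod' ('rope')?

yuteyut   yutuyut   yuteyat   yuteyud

mesoyod ~ mesuyut, fudote ~ futute — Gavikar o corresponds to Pakula u after a consonant, before a consonant other than r, m, n, p, b, f, v.
mesoyod ~ mesuyut — Gavikar d corresponds to Pakula t word-finally.
Applying these to Gavikar 'yoteyod':
  yoteyod → yuteyod   (o→u after a consonant, before a consonant other than r, m, n, p, b, f, v)
  yuteyod → yuteyud   (o→u after a consonant, before a consonant other than r, m, n, p, b, f, v)
  yuteyud → yuteyut   (d→t word-finally)
So the Pakula cognate is 'yuteyut'.

yuteyut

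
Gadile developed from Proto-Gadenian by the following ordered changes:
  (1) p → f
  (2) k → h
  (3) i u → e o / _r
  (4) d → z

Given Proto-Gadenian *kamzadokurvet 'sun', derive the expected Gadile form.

hamzazohorvet

Gadile: *kamzadokurvet
  kamzadokurvet (rule 1 does not apply)
  kamzadokurvet → hamzadohurvet   [unconditioned shift]
  hamzadohurvet → hamzadohorvet   [pre-rhotic lowering]
  hamzadohorvet → hamzazohorvet   [unconditioned shift]
  giving Gadile hamzazohorvet.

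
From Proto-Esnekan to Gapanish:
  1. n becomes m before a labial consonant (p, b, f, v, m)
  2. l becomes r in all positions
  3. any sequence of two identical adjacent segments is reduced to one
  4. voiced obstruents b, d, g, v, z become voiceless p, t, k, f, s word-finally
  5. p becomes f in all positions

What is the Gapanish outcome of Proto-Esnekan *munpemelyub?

Gapanish: *munpemelyub > mumpemelyub > mumpemeryub > mumpemeryup > mumfemeryuf  (by nasal place assimilation, unconditioned shift, final devoicing, unconditioned shift)

mumfemeryuf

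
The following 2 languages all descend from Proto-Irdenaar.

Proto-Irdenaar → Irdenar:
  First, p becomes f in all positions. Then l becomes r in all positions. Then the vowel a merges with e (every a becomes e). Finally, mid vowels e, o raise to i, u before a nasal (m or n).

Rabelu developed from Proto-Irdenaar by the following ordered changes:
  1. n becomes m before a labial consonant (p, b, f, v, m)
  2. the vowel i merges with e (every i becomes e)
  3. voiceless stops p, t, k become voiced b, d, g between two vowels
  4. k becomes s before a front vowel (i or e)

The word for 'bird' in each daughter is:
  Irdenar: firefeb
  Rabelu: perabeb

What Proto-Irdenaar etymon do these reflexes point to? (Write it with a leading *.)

*pirapeb

Position 4: Irdenar has e, Rabelu has a. Rabelu preserves a here (none of its changes turn any other segment into a), so the proto-segment is *a.
Position 5: Irdenar has f, Rabelu has b. Taking the neighbouring segments as reconstructed: Irdenar f could go back to *p or *f; Rabelu b could go back to *p or *b — the one source consistent with every daughter is *p.
Position 1: Irdenar has f, Rabelu has p. Rabelu preserves p here (none of its changes turn any other segment into p), so the proto-segment is *p.
Continuing position by position gives *pirapeb; check it forward:
Irdenar: start from *pirapeb.
  rule 1 (unconditioned shift): pirapeb → firafeb
  rule 2: no change — firafeb
  rule 3 (vowel merger): firafeb → firefeb
  rule 4: no change — firefeb
  ⇒ Irdenar firefeb
Rabelu: *pirapeb > perapeb > perabeb  (by vowel merger, intervocalic voicing)
No other proto-form is consistent with every reflex, so the reconstruction is *pirapeb.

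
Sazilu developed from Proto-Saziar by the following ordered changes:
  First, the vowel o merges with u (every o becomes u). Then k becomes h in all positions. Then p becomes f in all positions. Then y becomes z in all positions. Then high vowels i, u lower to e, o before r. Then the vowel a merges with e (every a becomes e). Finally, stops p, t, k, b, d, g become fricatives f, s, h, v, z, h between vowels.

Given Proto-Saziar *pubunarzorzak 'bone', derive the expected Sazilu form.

fuvunerzorzeh

Sazilu: *pubunarzorzak
  pubunarzorzak → pubunarzurzak   [vowel merger]
  pubunarzurzak → pubunarzurzah   [unconditioned shift]
  pubunarzurzah → fubunarzurzah   [unconditioned shift]
  fubunarzurzah (rule 4 does not apply)
  fubunarzurzah → fubunarzorzah   [pre-rhotic lowering]
  fubunarzorzah → fubunerzorzeh   [vowel merger]
  fubunerzorzeh → fuvunerzorzeh   [intervocalic lenition]
  giving Sazilu fuvunerzorzeh.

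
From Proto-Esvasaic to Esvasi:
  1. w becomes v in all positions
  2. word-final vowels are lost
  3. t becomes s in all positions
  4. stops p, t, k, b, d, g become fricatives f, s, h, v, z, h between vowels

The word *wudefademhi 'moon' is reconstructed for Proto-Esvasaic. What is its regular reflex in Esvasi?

Esvasi: *wudefademhi
  wudefademhi → vudefademhi   [unconditioned shift]
  vudefademhi → vudefademh   [apocope]
  vudefademh (rule 3 does not apply)
  vudefademh → vuzefazemh   [intervocalic lenition]
  giving Esvasi vuzefazemh.

vuzefazemh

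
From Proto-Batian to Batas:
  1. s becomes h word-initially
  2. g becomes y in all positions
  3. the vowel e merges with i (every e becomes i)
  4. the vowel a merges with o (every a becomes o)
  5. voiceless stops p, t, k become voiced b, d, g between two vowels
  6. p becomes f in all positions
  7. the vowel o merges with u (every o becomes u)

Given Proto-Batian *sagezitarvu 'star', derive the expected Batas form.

huyizidurvu

Batas: start from *sagezitarvu.
  rule 1 (debuccalisation): sagezitarvu → hagezitarvu
  rule 2 (unconditioned shift): hagezitarvu → hayezitarvu
  rule 3 (vowel merger): hayezitarvu → hayizitarvu
  rule 4 (vowel merger): hayizitarvu → hoyizitorvu
  rule 5 (intervocalic voicing): hoyizitorvu → hoyizidorvu
  rule 6: no change — hoyizidorvu
  rule 7 (vowel merger): hoyizidorvu → huyizidurvu
  ⇒ Batas huyizidurvu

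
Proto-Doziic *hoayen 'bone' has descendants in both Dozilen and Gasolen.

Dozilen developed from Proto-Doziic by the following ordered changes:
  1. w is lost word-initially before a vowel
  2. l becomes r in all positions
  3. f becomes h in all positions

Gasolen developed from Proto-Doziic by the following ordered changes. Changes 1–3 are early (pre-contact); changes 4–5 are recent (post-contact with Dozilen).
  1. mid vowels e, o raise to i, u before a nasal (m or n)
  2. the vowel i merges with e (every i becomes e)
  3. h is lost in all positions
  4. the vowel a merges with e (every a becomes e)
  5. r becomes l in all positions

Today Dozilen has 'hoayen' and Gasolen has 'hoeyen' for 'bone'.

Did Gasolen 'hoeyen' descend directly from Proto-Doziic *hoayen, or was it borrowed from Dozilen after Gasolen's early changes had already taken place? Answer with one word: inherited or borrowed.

borrowed

If inherited, *hoayen would pass through all of Gasolen's changes:
Gasolen: *hoayen > hoayin > hoayen > oayen > oeyen  (by pre-nasal raising, vowel merger, h-loss, vowel merger)
If borrowed from Dozilen 'hoayen' after the early changes, it would undergo only the recent ones:
  rule 4 (vowel merger): hoayen → hoeyen
  rule 5 (unconditioned shift): no change (hoeyen)
  ⇒ as a loan: hoeyen
Gasolen 'hoeyen' matches the loan outcome 'hoeyen', not the inherited 'oeyen' — it skipped the early Gasolen changes, so it was borrowed from Dozilen.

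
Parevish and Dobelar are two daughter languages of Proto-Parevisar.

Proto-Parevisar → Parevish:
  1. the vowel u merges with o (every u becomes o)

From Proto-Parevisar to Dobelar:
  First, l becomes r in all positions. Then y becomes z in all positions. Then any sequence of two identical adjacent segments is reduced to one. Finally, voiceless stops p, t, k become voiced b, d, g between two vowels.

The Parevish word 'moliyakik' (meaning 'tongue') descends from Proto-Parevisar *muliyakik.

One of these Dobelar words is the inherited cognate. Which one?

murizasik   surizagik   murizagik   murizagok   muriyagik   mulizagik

Dobelar: start from *muliyakik.
  rule 1 (unconditioned shift): muliyakik → muriyakik
  rule 2 (unconditioned shift): muriyakik → murizakik
  rule 3: no change — murizakik
  rule 4 (intervocalic voicing): murizakik → murizagik
  ⇒ Dobelar murizagik

murizagik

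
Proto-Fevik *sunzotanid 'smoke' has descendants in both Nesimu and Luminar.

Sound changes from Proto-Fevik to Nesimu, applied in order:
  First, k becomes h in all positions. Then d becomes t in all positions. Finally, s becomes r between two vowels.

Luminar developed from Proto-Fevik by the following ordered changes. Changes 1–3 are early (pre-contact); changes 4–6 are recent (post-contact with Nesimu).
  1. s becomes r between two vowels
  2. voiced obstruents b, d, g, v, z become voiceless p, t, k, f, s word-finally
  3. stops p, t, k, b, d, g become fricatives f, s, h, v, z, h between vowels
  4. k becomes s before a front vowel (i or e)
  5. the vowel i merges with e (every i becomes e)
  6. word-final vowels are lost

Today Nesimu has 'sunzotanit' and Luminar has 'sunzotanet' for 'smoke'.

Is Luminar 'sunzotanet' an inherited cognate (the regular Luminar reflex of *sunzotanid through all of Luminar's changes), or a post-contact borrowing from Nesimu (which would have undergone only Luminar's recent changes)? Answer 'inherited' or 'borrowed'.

If inherited, *sunzotanid would pass through all of Luminar's changes:
Luminar: *sunzotanid
  sunzotanid (rule 1 does not apply)
  sunzotanid → sunzotanit   [final devoicing]
  sunzotanit → sunzosanit   [intervocalic lenition]
  sunzosanit (rule 4 does not apply)
  sunzosanit → sunzosanet   [vowel merger]
  sunzosanet (rule 6 does not apply)
  giving Luminar sunzosanet.
If borrowed from Nesimu 'sunzotanit' after the early changes, it would undergo only the recent ones:
  rule 4 (palatalisation): no change (sunzotanit)
  rule 5 (vowel merger): sunzotanit → sunzotanet
  rule 6 (apocope): no change (sunzotanet)
  ⇒ as a loan: sunzotanet
Luminar 'sunzotanet' matches the loan outcome 'sunzotanet', not the inherited 'sunzosanet' — it skipped the early Luminar changes, so it was borrowed from Nesimu.

borrowed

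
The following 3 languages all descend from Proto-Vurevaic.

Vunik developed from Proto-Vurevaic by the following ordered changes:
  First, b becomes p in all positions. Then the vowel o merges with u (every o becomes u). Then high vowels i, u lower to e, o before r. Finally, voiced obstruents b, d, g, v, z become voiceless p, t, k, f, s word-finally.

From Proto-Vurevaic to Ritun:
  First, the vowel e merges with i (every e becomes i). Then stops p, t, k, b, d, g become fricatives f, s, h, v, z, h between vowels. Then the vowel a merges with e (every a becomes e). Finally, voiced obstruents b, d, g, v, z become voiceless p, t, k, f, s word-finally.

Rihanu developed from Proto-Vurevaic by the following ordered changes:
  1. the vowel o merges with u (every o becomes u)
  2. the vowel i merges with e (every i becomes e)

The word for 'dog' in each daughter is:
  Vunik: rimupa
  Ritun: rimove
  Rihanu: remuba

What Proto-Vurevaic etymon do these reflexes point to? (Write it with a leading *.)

Position 5: Vunik has p, Ritun has v, Rihanu has b. Rihanu preserves b here (none of its changes turn any other segment into b), so the proto-segment is *b.
Position 6: Vunik has a, Ritun has e, Rihanu has a. Vunik preserves a here (none of its changes turn any other segment into a), so the proto-segment is *a.
Position 4: Vunik has u, Ritun has o, Rihanu has u. Ritun preserves o here (none of its changes turn any other segment into o), so the proto-segment is *o.
This points to *rimoba. Verify forward in each daughter:
Vunik: *rimoba
  rimoba → rimopa   [unconditioned shift]
  rimopa → rimupa   [vowel merger]
  rimupa (rule 3 does not apply)
  rimupa (rule 4 does not apply)
  giving Vunik rimupa.
Ritun: start from *rimoba.
  rule 1: no change — rimoba
  rule 2 (intervocalic lenition): rimoba → rimova
  rule 3 (vowel merger): rimova → rimove
  rule 4: no change — rimove
  ⇒ Ritun rimove
Rihanu: *rimoba > rimuba > remuba  (by vowel merger, vowel merger)
Only *rimoba yields all of Vunik rimupa, Ritun rimove, Rihanu remuba.

*rimoba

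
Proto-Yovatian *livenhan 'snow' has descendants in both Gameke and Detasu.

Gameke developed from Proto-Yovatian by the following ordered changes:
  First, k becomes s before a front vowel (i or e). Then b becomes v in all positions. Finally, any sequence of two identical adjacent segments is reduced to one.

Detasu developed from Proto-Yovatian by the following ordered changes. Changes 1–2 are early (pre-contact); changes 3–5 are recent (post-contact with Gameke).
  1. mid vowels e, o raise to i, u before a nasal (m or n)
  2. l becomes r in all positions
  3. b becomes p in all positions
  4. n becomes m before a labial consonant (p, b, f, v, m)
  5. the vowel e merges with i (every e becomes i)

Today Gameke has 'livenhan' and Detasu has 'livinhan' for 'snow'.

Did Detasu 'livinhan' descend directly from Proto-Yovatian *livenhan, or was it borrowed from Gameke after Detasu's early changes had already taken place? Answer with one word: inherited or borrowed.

borrowed

If inherited, *livenhan would pass through all of Detasu's changes:
Detasu: *livenhan
  livenhan → livinhan   [pre-nasal raising]
  livinhan → rivinhan   [unconditioned shift]
  rivinhan (rule 3 does not apply)
  rivinhan (rule 4 does not apply)
  rivinhan (rule 5 does not apply)
  giving Detasu rivinhan.
If borrowed from Gameke 'livenhan' after the early changes, it would undergo only the recent ones:
  rule 3 (unconditioned shift): no change (livenhan)
  rule 4 (nasal place assimilation): no change (livenhan)
  rule 5 (vowel merger): livenhan → livinhan
  ⇒ as a loan: livinhan
Detasu 'livinhan' matches the loan outcome 'livinhan', not the inherited 'rivinhan' — it skipped the early Detasu changes, so it was borrowed from Gameke.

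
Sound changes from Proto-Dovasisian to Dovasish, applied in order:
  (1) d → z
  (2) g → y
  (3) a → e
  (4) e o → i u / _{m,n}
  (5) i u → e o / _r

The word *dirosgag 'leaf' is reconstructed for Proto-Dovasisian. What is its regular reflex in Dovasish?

Dovasish: *dirosgag
  dirosgag → zirosgag   [unconditioned shift]
  zirosgag → zirosyay   [unconditioned shift]
  zirosyay → zirosyey   [vowel merger]
  zirosyey (rule 4 does not apply)
  zirosyey → zerosyey   [pre-rhotic lowering]
  giving Dovasish zerosyey.

zerosyey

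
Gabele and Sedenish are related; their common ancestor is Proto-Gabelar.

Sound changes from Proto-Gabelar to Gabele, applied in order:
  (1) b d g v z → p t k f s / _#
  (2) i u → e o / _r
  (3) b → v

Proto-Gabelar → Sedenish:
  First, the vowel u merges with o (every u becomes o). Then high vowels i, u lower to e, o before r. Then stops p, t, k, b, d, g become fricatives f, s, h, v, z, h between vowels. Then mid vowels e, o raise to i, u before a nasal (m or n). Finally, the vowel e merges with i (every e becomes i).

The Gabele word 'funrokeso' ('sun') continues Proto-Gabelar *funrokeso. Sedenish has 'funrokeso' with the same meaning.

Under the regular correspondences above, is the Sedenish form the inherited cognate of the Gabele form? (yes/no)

Derive the expected Sedenish reflex of *funrokeso:
Sedenish: start from *funrokeso.
  rule 1 (vowel merger): funrokeso → fonrokeso
  rule 2: no change — fonrokeso
  rule 3 (intervocalic lenition): fonrokeso → fonroheso
  rule 4 (pre-nasal raising): fonroheso → funroheso
  rule 5 (vowel merger): funroheso → funrohiso
  ⇒ Sedenish funrohiso
The regular Sedenish reflex would be 'funrohiso', but the attested form is 'funrokeso'. The correspondence is irregular, so they are not cognates (the Sedenish form has a different source).

no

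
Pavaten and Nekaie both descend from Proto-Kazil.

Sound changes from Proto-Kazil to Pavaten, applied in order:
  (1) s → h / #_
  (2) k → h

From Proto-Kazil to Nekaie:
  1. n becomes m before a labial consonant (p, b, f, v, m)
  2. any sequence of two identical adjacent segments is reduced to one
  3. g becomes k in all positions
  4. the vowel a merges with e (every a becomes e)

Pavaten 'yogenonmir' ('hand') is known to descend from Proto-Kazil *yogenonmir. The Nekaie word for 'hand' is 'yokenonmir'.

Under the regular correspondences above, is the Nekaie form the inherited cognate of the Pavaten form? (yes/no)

Derive the expected Nekaie reflex of *yogenonmir:
Nekaie: *yogenonmir
  yogenonmir → yogenommir   [nasal place assimilation]
  yogenommir → yogenomir   [degemination]
  yogenomir → yokenomir   [unconditioned shift]
  yokenomir (rule 4 does not apply)
  giving Nekaie yokenomir.
The regular Nekaie reflex would be 'yokenomir', but the attested form is 'yokenonmir'. The correspondence is irregular, so they are not cognates (the Nekaie form has a different source).

no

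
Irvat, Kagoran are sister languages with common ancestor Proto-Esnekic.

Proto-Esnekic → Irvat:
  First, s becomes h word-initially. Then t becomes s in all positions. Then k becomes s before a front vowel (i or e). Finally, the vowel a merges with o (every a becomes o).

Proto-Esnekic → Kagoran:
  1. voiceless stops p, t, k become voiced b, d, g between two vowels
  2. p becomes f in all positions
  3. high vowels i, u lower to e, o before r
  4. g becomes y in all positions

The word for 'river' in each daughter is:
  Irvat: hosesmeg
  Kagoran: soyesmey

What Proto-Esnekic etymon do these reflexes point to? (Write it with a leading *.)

*sokesmeg

Position 3: Irvat has s, Kagoran has y. Taking the neighbouring segments as reconstructed: Irvat s could go back to *t or *k or *s; Kagoran y could go back to *k or *g or *y — the one source consistent with every daughter is *k.
Position 8: Irvat has g, Kagoran has y. Irvat preserves g here (none of its changes turn any other segment into g), so the proto-segment is *g.
Position 1: Irvat has h, Kagoran has s. Kagoran preserves s here (none of its changes turn any other segment into s), so the proto-segment is *s.
The remaining positions agree across the daughters. Check the candidate against every language:
Irvat: start from *sokesmeg.
  rule 1 (debuccalisation): sokesmeg → hokesmeg
  rule 2: no change — hokesmeg
  rule 3 (palatalisation): hokesmeg → hosesmeg
  rule 4: no change — hosesmeg
  ⇒ Irvat hosesmeg
Kagoran: start from *sokesmeg.
  rule 1 (intervocalic voicing): sokesmeg → sogesmeg
  rule 2: no change — sogesmeg
  rule 3: no change — sogesmeg
  rule 4 (unconditioned shift): sogesmeg → soyesmey
  ⇒ Kagoran soyesmey
*sokesmeg is the unique common source.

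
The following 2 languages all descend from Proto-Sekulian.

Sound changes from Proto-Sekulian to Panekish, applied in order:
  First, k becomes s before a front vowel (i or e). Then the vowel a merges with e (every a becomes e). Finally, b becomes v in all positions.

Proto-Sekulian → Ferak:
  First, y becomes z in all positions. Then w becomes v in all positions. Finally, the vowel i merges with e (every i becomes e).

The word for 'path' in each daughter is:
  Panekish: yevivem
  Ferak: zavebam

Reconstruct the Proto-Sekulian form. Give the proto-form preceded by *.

Position 1: Panekish has y, Ferak has z. Panekish preserves y here (none of its changes turn any other segment into y), so the proto-segment is *y.
Position 4: Panekish has i, Ferak has e. Panekish preserves i here (none of its changes turn any other segment into i), so the proto-segment is *i.
Position 2: Panekish has e, Ferak has a. Ferak preserves a here (none of its changes turn any other segment into a), so the proto-segment is *a.
Verify the candidate proto-form against each daughter:
Panekish: *yavibam
  yavibam (rule 1 does not apply)
  yavibam → yevibem   [vowel merger]
  yevibem → yevivem   [unconditioned shift]
  giving Panekish yevivem.
Ferak: start from *yavibam.
  rule 1 (unconditioned shift): yavibam → zavibam
  rule 2: no change — zavibam
  rule 3 (vowel merger): zavibam → zavebam
  ⇒ Ferak zavebam
*yavibam is the unique common source.

*yavibam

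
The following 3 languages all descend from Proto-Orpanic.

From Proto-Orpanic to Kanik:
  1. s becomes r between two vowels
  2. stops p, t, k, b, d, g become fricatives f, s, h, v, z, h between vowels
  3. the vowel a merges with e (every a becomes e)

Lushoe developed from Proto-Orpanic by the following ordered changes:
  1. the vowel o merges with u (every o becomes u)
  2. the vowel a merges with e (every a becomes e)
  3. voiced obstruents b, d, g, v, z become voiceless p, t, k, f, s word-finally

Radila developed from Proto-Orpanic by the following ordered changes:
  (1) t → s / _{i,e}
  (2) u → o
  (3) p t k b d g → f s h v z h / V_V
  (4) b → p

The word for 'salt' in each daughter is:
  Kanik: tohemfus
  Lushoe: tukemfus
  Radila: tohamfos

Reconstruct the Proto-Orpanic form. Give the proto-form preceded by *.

*tokamfus

Position 3: Kanik has h, Lushoe has k, Radila has h. Taking the neighbouring segments as reconstructed: Kanik h could go back to *k or *g or *h; Lushoe k can only go back to *k; Radila h could go back to *k or *g or *h — the one source consistent with every daughter is *k.
Position 7: Kanik has u, Lushoe has u, Radila has o. Kanik preserves u here (none of its changes turn any other segment into u), so the proto-segment is *u.
Continuing position by position gives *tokamfus; check it forward:
Kanik: *tokamfus > tohamfus > tohemfus  (by intervocalic lenition, vowel merger)
Lushoe: start from *tokamfus.
  rule 1 (vowel merger): tokamfus → tukamfus
  rule 2 (vowel merger): tukamfus → tukemfus
  rule 3: no change — tukemfus
  ⇒ Lushoe tukemfus
Radila: start from *tokamfus.
  rule 1: no change — tokamfus
  rule 2 (vowel merger): tokamfus → tokamfos
  rule 3 (intervocalic lenition): tokamfos → tohamfos
  rule 4: no change — tohamfos
  ⇒ Radila tohamfos
*tokamfus is the unique common source.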